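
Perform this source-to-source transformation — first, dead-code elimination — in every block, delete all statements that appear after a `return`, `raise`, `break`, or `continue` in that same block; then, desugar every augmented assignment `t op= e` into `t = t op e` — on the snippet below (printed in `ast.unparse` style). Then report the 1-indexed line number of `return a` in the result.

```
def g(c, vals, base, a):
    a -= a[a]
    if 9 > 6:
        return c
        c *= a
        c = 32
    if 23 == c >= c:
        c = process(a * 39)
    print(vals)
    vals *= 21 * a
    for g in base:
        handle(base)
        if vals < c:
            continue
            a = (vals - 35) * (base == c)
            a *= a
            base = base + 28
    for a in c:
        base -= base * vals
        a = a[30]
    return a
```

Transformed code:
def g(c, vals, base, a):
    a = a - a[a]
    if 9 > 6:
        return c
    if 23 == c >= c:
        c = process(a * 39)
    print(vals)
    vals = vals * (21 * a)
    for g in base:
        handle(base)
        if vals < c:
            continue
    for a in c:
        base = base - base * vals
        a = a[30]
    return a

16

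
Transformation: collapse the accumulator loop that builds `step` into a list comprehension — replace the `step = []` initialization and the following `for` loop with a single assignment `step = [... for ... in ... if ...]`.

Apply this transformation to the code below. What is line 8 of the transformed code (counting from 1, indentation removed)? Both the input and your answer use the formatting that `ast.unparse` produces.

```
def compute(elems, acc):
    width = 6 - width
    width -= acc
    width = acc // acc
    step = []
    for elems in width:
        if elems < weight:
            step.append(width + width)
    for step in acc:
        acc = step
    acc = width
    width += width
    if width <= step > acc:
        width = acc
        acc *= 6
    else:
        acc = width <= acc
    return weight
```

Transformed code:
def compute(elems, acc):
    width = 6 - width
    width -= acc
    width = acc // acc
    step = [width + width for elems in width if elems < weight]
    for step in acc:
        acc = step
    acc = width
    width += width
    if width <= step > acc:
        width = acc
        acc *= 6
    else:
        acc = width <= acc
    return weight

acc = width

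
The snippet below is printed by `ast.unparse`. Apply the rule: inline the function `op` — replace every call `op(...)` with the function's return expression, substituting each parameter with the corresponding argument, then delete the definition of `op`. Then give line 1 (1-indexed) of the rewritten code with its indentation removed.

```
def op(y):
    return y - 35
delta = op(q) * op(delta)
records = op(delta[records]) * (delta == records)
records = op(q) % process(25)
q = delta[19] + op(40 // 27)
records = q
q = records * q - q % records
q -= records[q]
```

Transformed code:
delta = (q - 35) * (delta - 35)
records = (delta[records] - 35) * (delta == records)
records = (q - 35) % process(25)
q = delta[19] + (40 // 27 - 35)
records = q
q = records * q - q % records
q -= records[q]

delta = (q - 35) * (delta - 35)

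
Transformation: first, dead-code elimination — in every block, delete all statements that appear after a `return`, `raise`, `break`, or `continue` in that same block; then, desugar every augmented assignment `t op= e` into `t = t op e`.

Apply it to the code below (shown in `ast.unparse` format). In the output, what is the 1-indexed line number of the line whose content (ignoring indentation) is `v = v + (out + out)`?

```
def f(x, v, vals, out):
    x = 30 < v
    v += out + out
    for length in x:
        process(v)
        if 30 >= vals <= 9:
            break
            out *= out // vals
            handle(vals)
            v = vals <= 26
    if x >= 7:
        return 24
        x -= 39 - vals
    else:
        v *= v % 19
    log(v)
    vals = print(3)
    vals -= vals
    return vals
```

Transformed code:
def f(x, v, vals, out):
    x = 30 < v
    v = v + (out + out)
    for length in x:
        process(v)
        if 30 >= vals <= 9:
            break
    if x >= 7:
        return 24
    else:
        v = v * (v % 19)
    log(v)
    vals = print(3)
    vals = vals - vals
    return vals

3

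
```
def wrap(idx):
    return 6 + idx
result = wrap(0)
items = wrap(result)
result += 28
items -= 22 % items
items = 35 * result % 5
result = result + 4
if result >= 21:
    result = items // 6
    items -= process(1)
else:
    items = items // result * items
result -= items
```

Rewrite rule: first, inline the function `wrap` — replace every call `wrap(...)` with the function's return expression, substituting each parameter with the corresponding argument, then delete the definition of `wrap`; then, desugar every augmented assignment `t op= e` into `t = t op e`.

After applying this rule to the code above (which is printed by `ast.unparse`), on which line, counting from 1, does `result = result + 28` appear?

Transformed code:
result = 6 + 0
items = 6 + result
result = result + 28
items = items - 22 % items
items = 35 * result % 5
result = result + 4
if result >= 21:
    result = items // 6
    items = items - process(1)
else:
    items = items // result * items
result = result - items

3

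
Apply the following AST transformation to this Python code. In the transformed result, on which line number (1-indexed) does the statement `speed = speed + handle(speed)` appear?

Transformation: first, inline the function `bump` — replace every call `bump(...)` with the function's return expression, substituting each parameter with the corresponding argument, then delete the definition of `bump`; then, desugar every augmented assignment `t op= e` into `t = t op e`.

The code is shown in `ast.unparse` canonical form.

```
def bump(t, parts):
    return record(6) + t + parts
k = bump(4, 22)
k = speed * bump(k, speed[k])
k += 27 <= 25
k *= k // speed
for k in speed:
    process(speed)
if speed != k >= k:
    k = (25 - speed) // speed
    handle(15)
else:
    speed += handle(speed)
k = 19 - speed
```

Transformed code:
k = record(6) + 4 + 22
k = speed * (record(6) + k + speed[k])
k = k + (27 <= 25)
k = k * (k // speed)
for k in speed:
    process(speed)
if speed != k >= k:
    k = (25 - speed) // speed
    handle(15)
else:
    speed = speed + handle(speed)
k = 19 - speed

11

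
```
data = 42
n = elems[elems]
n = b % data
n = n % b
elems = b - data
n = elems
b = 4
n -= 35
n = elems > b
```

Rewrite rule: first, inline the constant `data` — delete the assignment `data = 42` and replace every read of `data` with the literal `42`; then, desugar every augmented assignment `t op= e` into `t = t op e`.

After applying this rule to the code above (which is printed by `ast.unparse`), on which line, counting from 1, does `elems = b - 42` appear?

Transformed code:
n = elems[elems]
n = b % 42
n = n % b
elems = b - 42
n = elems
b = 4
n = n - 35
n = elems > b

4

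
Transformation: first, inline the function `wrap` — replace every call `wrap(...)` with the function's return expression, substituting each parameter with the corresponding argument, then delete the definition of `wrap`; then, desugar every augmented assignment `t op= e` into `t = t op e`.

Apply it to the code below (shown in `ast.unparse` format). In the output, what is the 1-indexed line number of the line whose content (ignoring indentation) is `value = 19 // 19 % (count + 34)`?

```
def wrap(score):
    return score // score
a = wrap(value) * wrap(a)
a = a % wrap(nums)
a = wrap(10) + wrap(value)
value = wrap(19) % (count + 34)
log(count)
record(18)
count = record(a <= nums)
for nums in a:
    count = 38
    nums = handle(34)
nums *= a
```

4

Transformed code:
a = value // value * (a // a)
a = a % (nums // nums)
a = 10 // 10 + value // value
value = 19 // 19 % (count + 34)
log(count)
record(18)
count = record(a <= nums)
for nums in a:
    count = 38
    nums = handle(34)
nums = nums * a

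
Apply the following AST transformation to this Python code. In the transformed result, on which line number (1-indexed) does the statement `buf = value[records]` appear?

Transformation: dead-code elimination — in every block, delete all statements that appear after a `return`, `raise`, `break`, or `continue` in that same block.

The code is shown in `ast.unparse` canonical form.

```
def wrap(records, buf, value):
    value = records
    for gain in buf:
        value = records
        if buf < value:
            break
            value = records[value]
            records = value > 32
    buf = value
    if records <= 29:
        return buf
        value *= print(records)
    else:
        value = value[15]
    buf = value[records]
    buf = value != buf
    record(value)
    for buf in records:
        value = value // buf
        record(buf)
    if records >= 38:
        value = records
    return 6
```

Transformed code:
def wrap(records, buf, value):
    value = records
    for gain in buf:
        value = records
        if buf < value:
            break
    buf = value
    if records <= 29:
        return buf
    else:
        value = value[15]
    buf = value[records]
    buf = value != buf
    record(value)
    for buf in records:
        value = value // buf
        record(buf)
    if records >= 38:
        value = records
    return 6

12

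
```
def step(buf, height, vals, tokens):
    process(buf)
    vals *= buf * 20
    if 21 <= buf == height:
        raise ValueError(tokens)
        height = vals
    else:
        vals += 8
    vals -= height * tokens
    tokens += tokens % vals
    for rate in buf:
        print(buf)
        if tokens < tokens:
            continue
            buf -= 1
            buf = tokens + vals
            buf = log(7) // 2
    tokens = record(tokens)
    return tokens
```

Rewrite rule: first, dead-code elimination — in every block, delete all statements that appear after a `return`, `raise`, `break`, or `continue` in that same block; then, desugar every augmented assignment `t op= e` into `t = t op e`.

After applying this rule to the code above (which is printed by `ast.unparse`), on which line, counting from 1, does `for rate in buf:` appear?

Transformed code:
def step(buf, height, vals, tokens):
    process(buf)
    vals = vals * (buf * 20)
    if 21 <= buf == height:
        raise ValueError(tokens)
    else:
        vals = vals + 8
    vals = vals - height * tokens
    tokens = tokens + tokens % vals
    for rate in buf:
        print(buf)
        if tokens < tokens:
            continue
    tokens = record(tokens)
    return tokens

10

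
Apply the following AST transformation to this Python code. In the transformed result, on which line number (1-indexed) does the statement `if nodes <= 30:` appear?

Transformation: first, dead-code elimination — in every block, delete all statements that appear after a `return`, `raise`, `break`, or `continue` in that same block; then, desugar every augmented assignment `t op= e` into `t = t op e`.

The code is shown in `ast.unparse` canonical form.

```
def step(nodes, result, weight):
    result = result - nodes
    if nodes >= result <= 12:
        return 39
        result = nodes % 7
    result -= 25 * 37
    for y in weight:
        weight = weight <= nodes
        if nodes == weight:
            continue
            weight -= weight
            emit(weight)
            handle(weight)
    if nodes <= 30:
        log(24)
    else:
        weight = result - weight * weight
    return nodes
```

10

Transformed code:
def step(nodes, result, weight):
    result = result - nodes
    if nodes >= result <= 12:
        return 39
    result = result - 25 * 37
    for y in weight:
        weight = weight <= nodes
        if nodes == weight:
            continue
    if nodes <= 30:
        log(24)
    else:
        weight = result - weight * weight
    return nodes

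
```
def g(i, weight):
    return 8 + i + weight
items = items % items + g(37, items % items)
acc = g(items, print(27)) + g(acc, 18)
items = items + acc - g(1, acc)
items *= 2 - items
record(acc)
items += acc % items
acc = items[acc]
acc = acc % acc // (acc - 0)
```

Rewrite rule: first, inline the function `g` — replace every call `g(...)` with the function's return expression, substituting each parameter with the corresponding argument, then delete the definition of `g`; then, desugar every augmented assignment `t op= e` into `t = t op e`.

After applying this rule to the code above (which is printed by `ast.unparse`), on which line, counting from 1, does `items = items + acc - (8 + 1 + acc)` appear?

Transformed code:
items = items % items + (8 + 37 + items % items)
acc = 8 + items + print(27) + (8 + acc + 18)
items = items + acc - (8 + 1 + acc)
items = items * (2 - items)
record(acc)
items = items + acc % items
acc = items[acc]
acc = acc % acc // (acc - 0)

3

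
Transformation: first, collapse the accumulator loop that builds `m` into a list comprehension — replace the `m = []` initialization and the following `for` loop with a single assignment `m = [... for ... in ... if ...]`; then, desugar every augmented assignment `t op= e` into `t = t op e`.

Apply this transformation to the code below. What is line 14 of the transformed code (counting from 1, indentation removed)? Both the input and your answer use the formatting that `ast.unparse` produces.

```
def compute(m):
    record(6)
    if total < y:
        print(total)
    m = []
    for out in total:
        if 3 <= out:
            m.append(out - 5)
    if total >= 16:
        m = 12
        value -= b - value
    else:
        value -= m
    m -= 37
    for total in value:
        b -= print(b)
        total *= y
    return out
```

Transformed code:
def compute(m):
    record(6)
    if total < y:
        print(total)
    m = [out - 5 for out in total if 3 <= out]
    if total >= 16:
        m = 12
        value = value - (b - value)
    else:
        value = value - m
    m = m - 37
    for total in value:
        b = b - print(b)
        total = total * y
    return out

total = total * y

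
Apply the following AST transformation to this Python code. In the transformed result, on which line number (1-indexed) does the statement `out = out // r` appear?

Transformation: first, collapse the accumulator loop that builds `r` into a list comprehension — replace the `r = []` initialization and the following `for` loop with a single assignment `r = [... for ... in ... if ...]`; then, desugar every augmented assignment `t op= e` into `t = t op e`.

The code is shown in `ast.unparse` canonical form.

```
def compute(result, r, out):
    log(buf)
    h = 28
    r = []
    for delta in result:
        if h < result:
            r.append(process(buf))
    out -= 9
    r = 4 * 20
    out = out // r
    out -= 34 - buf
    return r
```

Transformed code:
def compute(result, r, out):
    log(buf)
    h = 28
    r = [process(buf) for delta in result if h < result]
    out = out - 9
    r = 4 * 20
    out = out // r
    out = out - (34 - buf)
    return r

7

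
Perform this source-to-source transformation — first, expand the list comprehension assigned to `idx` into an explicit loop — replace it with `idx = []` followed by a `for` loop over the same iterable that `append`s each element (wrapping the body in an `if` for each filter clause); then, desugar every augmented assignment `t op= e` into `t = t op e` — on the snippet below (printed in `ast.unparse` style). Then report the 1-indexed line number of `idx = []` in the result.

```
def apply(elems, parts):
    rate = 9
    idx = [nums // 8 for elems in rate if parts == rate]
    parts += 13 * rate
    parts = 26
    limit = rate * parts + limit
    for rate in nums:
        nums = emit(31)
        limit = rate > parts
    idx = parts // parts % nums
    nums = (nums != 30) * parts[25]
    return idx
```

3

Transformed code:
def apply(elems, parts):
    rate = 9
    idx = []
    for elems in rate:
        if parts == rate:
            idx.append(nums // 8)
    parts = parts + 13 * rate
    parts = 26
    limit = rate * parts + limit
    for rate in nums:
        nums = emit(31)
        limit = rate > parts
    idx = parts // parts % nums
    nums = (nums != 30) * parts[25]
    return idx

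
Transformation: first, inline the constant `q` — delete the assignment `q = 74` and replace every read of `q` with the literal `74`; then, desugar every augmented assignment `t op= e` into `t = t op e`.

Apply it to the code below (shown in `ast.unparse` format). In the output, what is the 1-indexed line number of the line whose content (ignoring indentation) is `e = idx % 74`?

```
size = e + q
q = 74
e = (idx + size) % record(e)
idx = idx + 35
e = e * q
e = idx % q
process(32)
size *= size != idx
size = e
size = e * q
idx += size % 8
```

5

Transformed code:
size = e + 74
e = (idx + size) % record(e)
idx = idx + 35
e = e * 74
e = idx % 74
process(32)
size = size * (size != idx)
size = e
size = e * 74
idx = idx + size % 8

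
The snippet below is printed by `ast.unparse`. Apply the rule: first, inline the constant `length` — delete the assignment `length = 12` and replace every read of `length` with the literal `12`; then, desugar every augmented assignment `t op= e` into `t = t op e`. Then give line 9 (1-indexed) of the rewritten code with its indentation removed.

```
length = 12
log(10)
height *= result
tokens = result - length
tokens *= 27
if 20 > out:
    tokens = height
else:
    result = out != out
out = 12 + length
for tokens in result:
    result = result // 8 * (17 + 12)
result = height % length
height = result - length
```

out = 12 + 12

Transformed code:
log(10)
height = height * result
tokens = result - 12
tokens = tokens * 27
if 20 > out:
    tokens = height
else:
    result = out != out
out = 12 + 12
for tokens in result:
    result = result // 8 * (17 + 12)
result = height % 12
height = result - 12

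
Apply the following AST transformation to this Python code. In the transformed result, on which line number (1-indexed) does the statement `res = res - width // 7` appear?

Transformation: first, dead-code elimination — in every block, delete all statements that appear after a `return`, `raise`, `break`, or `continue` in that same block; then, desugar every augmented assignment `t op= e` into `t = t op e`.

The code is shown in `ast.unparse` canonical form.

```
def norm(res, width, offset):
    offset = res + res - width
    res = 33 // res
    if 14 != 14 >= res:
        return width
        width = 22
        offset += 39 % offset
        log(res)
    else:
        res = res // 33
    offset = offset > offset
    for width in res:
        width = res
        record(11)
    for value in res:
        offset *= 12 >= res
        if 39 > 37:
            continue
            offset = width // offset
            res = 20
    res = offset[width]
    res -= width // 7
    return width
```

17

Transformed code:
def norm(res, width, offset):
    offset = res + res - width
    res = 33 // res
    if 14 != 14 >= res:
        return width
    else:
        res = res // 33
    offset = offset > offset
    for width in res:
        width = res
        record(11)
    for value in res:
        offset = offset * (12 >= res)
        if 39 > 37:
            continue
    res = offset[width]
    res = res - width // 7
    return width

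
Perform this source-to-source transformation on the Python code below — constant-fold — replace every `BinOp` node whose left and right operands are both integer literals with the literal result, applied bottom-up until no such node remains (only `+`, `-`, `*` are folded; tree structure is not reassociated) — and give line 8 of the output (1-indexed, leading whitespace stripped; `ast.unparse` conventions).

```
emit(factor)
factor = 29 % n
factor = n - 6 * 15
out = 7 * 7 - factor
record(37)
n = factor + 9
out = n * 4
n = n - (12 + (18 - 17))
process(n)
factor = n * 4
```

Transformed code:
emit(factor)
factor = 29 % n
factor = n - 90
out = 49 - factor
record(37)
n = factor + 9
out = n * 4
n = n - 13
process(n)
factor = n * 4

n = n - 13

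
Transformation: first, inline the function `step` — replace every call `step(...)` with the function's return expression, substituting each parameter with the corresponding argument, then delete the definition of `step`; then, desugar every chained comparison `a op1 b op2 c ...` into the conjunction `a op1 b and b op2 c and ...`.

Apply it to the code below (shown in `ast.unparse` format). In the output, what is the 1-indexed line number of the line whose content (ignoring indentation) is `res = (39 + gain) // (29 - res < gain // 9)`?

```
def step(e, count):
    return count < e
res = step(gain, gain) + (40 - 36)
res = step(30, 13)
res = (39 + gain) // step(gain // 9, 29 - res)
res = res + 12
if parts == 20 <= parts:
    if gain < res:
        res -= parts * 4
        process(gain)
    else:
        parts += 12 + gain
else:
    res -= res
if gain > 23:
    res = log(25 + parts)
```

3

Transformed code:
res = (gain < gain) + (40 - 36)
res = 13 < 30
res = (39 + gain) // (29 - res < gain // 9)
res = res + 12
if parts == 20 and 20 <= parts:
    if gain < res:
        res -= parts * 4
        process(gain)
    else:
        parts += 12 + gain
else:
    res -= res
if gain > 23:
    res = log(25 + parts)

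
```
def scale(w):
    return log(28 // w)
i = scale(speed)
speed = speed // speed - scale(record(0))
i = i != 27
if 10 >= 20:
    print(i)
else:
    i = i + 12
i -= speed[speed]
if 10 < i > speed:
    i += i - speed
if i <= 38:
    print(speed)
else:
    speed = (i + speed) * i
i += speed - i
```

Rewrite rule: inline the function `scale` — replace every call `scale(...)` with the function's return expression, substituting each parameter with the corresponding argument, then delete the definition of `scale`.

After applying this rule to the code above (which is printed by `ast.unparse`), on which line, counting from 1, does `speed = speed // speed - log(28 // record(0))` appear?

Transformed code:
i = log(28 // speed)
speed = speed // speed - log(28 // record(0))
i = i != 27
if 10 >= 20:
    print(i)
else:
    i = i + 12
i -= speed[speed]
if 10 < i > speed:
    i += i - speed
if i <= 38:
    print(speed)
else:
    speed = (i + speed) * i
i += speed - i

2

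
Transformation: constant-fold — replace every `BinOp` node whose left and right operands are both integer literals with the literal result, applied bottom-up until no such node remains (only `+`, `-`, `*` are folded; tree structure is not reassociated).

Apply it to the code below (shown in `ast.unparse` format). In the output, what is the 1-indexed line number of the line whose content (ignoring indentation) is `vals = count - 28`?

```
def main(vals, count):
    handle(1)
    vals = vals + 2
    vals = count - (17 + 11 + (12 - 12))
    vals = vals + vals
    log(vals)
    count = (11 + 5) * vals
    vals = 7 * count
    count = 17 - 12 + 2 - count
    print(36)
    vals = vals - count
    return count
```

4

Transformed code:
def main(vals, count):
    handle(1)
    vals = vals + 2
    vals = count - 28
    vals = vals + vals
    log(vals)
    count = 16 * vals
    vals = 7 * count
    count = 7 - count
    print(36)
    vals = vals - count
    return count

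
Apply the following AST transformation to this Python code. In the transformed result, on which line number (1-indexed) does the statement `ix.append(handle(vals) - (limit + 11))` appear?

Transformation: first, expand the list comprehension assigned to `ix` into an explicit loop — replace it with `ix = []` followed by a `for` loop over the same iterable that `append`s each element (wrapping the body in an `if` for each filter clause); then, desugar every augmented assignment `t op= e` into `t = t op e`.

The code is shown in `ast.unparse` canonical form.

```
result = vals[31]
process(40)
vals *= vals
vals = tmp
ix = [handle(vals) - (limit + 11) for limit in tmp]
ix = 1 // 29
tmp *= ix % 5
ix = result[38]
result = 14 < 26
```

7

Transformed code:
result = vals[31]
process(40)
vals = vals * vals
vals = tmp
ix = []
for limit in tmp:
    ix.append(handle(vals) - (limit + 11))
ix = 1 // 29
tmp = tmp * (ix % 5)
ix = result[38]
result = 14 < 26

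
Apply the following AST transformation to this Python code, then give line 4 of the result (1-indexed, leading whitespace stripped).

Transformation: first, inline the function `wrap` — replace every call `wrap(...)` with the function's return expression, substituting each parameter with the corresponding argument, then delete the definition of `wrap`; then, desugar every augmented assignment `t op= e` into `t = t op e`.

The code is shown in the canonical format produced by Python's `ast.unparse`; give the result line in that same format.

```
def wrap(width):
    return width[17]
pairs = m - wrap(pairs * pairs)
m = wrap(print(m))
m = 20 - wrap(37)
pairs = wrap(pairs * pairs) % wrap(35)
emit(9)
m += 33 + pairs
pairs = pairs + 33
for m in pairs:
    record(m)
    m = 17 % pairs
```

pairs = (pairs * pairs)[17] % 35[17]

Transformed code:
pairs = m - (pairs * pairs)[17]
m = print(m)[17]
m = 20 - 37[17]
pairs = (pairs * pairs)[17] % 35[17]
emit(9)
m = m + (33 + pairs)
pairs = pairs + 33
for m in pairs:
    record(m)
    m = 17 % pairs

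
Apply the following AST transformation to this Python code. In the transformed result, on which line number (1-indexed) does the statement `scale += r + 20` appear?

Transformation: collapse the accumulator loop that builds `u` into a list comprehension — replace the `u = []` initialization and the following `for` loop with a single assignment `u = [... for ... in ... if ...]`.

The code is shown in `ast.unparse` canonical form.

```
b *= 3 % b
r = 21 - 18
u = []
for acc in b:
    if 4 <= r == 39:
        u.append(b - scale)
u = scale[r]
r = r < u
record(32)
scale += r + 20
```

7

Transformed code:
b *= 3 % b
r = 21 - 18
u = [b - scale for acc in b if 4 <= r == 39]
u = scale[r]
r = r < u
record(32)
scale += r + 20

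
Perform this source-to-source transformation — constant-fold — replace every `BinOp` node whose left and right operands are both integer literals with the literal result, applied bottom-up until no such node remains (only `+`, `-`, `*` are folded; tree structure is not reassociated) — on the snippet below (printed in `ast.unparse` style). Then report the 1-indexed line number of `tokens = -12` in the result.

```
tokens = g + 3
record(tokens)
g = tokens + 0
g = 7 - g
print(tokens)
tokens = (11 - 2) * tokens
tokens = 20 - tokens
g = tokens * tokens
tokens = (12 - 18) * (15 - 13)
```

Transformed code:
tokens = g + 3
record(tokens)
g = tokens + 0
g = 7 - g
print(tokens)
tokens = 9 * tokens
tokens = 20 - tokens
g = tokens * tokens
tokens = -12

9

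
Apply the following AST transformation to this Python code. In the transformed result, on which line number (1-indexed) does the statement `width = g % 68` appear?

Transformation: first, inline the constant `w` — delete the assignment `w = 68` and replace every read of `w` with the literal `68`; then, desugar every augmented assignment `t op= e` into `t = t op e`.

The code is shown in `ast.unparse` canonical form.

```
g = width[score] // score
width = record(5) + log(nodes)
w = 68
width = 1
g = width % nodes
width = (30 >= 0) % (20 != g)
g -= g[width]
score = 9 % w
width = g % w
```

8

Transformed code:
g = width[score] // score
width = record(5) + log(nodes)
width = 1
g = width % nodes
width = (30 >= 0) % (20 != g)
g = g - g[width]
score = 9 % 68
width = g % 68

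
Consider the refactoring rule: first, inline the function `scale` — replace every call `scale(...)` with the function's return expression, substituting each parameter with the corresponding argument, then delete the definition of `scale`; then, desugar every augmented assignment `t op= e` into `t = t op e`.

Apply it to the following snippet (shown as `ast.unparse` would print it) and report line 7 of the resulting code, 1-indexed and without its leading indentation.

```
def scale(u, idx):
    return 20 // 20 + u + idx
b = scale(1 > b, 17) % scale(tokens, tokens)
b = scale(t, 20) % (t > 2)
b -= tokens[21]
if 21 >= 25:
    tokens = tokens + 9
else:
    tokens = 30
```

tokens = 30

Transformed code:
b = (20 // 20 + (1 > b) + 17) % (20 // 20 + tokens + tokens)
b = (20 // 20 + t + 20) % (t > 2)
b = b - tokens[21]
if 21 >= 25:
    tokens = tokens + 9
else:
    tokens = 30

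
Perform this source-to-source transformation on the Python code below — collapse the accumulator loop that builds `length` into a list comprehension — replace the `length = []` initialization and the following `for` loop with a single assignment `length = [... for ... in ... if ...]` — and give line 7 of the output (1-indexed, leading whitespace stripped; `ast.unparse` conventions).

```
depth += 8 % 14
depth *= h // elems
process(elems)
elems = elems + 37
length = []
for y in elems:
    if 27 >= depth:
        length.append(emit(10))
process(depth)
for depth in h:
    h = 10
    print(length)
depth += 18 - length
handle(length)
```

for depth in h:

Transformed code:
depth += 8 % 14
depth *= h // elems
process(elems)
elems = elems + 37
length = [emit(10) for y in elems if 27 >= depth]
process(depth)
for depth in h:
    h = 10
    print(length)
depth += 18 - length
handle(length)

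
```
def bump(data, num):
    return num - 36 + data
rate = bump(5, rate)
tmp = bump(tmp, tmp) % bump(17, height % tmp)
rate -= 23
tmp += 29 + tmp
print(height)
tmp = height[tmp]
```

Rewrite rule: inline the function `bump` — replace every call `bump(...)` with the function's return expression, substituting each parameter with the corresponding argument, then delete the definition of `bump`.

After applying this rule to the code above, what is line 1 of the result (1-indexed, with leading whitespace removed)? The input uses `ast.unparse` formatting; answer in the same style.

rate = rate - 36 + 5

Transformed code:
rate = rate - 36 + 5
tmp = (tmp - 36 + tmp) % (height % tmp - 36 + 17)
rate -= 23
tmp += 29 + tmp
print(height)
tmp = height[tmp]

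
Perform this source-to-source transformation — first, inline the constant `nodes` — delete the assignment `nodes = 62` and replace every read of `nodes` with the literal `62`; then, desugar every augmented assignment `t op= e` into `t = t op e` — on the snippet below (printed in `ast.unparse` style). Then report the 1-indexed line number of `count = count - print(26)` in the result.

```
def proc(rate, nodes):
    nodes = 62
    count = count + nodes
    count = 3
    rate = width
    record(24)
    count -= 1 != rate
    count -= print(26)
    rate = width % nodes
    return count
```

Transformed code:
def proc(rate, nodes):
    count = count + 62
    count = 3
    rate = width
    record(24)
    count = count - (1 != rate)
    count = count - print(26)
    rate = width % 62
    return count

7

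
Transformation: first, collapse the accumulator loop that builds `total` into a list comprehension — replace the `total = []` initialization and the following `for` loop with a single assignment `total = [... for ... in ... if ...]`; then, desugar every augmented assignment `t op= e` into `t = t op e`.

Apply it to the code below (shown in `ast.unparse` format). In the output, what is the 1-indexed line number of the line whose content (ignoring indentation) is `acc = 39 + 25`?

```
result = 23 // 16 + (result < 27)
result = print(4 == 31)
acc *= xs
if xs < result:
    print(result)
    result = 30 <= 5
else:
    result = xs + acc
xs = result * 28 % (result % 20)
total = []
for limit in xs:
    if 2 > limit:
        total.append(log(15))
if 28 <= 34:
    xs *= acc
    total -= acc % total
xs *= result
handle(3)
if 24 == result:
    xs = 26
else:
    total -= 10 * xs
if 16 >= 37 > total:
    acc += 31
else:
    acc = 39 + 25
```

23

Transformed code:
result = 23 // 16 + (result < 27)
result = print(4 == 31)
acc = acc * xs
if xs < result:
    print(result)
    result = 30 <= 5
else:
    result = xs + acc
xs = result * 28 % (result % 20)
total = [log(15) for limit in xs if 2 > limit]
if 28 <= 34:
    xs = xs * acc
    total = total - acc % total
xs = xs * result
handle(3)
if 24 == result:
    xs = 26
else:
    total = total - 10 * xs
if 16 >= 37 > total:
    acc = acc + 31
else:
    acc = 39 + 25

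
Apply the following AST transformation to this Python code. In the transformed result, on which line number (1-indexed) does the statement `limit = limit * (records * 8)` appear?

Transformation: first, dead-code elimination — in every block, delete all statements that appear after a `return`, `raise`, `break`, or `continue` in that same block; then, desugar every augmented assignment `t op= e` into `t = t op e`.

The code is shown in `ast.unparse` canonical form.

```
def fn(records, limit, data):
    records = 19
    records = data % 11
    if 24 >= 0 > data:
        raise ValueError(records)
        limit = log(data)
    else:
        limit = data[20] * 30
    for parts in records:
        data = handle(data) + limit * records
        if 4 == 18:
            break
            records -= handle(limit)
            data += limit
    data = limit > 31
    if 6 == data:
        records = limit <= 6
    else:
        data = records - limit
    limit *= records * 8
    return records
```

Transformed code:
def fn(records, limit, data):
    records = 19
    records = data % 11
    if 24 >= 0 > data:
        raise ValueError(records)
    else:
        limit = data[20] * 30
    for parts in records:
        data = handle(data) + limit * records
        if 4 == 18:
            break
    data = limit > 31
    if 6 == data:
        records = limit <= 6
    else:
        data = records - limit
    limit = limit * (records * 8)
    return records

17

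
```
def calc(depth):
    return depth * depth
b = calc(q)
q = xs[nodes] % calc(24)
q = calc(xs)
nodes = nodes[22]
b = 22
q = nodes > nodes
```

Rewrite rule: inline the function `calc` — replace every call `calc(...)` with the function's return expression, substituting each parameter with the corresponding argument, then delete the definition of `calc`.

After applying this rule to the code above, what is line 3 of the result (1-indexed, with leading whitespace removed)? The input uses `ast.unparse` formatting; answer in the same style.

Transformed code:
b = q * q
q = xs[nodes] % (24 * 24)
q = xs * xs
nodes = nodes[22]
b = 22
q = nodes > nodes

q = xs * xs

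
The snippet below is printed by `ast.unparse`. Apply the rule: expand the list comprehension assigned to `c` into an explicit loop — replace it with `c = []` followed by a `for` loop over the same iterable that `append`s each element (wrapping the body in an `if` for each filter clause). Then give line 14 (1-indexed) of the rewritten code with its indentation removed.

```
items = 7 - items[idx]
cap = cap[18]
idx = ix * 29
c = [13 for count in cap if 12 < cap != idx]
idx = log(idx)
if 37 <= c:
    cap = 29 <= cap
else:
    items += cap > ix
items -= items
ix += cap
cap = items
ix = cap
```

ix += cap

Transformed code:
items = 7 - items[idx]
cap = cap[18]
idx = ix * 29
c = []
for count in cap:
    if 12 < cap != idx:
        c.append(13)
idx = log(idx)
if 37 <= c:
    cap = 29 <= cap
else:
    items += cap > ix
items -= items
ix += cap
cap = items
ix = cap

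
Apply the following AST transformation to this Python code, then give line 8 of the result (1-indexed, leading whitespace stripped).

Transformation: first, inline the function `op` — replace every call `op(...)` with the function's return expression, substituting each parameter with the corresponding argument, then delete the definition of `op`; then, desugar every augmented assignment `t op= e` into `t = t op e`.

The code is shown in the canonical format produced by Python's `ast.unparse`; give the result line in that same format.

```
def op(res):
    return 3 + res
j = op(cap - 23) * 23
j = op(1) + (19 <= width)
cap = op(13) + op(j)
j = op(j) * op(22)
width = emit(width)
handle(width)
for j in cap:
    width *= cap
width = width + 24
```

width = width * cap

Transformed code:
j = (3 + (cap - 23)) * 23
j = 3 + 1 + (19 <= width)
cap = 3 + 13 + (3 + j)
j = (3 + j) * (3 + 22)
width = emit(width)
handle(width)
for j in cap:
    width = width * cap
width = width + 24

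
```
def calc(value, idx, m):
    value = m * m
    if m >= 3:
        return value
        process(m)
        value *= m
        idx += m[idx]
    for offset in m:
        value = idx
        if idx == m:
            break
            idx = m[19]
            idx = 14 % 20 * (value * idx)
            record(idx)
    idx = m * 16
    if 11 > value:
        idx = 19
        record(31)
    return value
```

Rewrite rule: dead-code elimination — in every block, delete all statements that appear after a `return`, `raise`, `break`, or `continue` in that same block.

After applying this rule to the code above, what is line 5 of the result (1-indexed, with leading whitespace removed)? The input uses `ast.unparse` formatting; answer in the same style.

for offset in m:

Transformed code:
def calc(value, idx, m):
    value = m * m
    if m >= 3:
        return value
    for offset in m:
        value = idx
        if idx == m:
            break
    idx = m * 16
    if 11 > value:
        idx = 19
        record(31)
    return value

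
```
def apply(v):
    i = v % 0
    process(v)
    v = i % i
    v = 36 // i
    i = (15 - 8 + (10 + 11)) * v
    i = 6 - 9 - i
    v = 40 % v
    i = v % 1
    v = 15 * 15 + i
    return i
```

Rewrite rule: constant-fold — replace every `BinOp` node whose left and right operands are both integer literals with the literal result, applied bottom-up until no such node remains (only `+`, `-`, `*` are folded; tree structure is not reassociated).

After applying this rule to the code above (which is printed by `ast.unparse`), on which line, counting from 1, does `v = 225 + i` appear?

10

Transformed code:
def apply(v):
    i = v % 0
    process(v)
    v = i % i
    v = 36 // i
    i = 28 * v
    i = -3 - i
    v = 40 % v
    i = v % 1
    v = 225 + i
    return i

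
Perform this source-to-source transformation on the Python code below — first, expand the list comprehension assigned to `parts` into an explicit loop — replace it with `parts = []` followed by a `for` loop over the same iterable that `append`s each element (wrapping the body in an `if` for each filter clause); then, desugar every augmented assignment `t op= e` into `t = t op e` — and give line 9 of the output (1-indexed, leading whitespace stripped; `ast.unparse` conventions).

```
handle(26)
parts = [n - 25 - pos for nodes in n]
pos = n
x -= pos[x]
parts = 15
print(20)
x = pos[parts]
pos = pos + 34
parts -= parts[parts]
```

x = pos[parts]

Transformed code:
handle(26)
parts = []
for nodes in n:
    parts.append(n - 25 - pos)
pos = n
x = x - pos[x]
parts = 15
print(20)
x = pos[parts]
pos = pos + 34
parts = parts - parts[parts]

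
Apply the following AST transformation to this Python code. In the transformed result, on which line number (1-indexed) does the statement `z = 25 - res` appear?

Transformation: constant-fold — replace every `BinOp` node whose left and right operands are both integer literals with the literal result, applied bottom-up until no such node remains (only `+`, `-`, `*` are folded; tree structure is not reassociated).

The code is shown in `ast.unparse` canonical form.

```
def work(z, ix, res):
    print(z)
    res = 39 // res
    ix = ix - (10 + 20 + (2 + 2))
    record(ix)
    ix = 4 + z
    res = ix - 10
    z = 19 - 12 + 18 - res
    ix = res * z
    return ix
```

8

Transformed code:
def work(z, ix, res):
    print(z)
    res = 39 // res
    ix = ix - 34
    record(ix)
    ix = 4 + z
    res = ix - 10
    z = 25 - res
    ix = res * z
    return ix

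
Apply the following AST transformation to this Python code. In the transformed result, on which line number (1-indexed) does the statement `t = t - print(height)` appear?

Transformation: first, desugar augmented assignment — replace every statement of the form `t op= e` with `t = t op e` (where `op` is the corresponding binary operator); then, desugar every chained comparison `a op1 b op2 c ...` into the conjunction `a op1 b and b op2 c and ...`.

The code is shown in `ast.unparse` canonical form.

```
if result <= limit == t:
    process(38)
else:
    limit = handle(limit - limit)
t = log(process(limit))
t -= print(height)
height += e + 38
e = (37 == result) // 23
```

6

Transformed code:
if result <= limit and limit == t:
    process(38)
else:
    limit = handle(limit - limit)
t = log(process(limit))
t = t - print(height)
height = height + (e + 38)
e = (37 == result) // 23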